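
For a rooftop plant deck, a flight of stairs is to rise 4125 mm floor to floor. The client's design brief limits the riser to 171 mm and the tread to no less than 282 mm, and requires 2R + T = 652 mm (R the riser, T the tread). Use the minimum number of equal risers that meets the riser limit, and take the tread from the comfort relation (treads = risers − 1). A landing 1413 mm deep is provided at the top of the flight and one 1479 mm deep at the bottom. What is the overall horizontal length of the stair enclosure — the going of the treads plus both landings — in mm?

10620 mm

4125 / 171 = 24.12, so 25 risers are needed.
R = 4125 ÷ 25 = 165 mm.
From 2R + T = 652: T = 652 − 330 = 322 mm.
Going = (25 − 1) × 322 = 7728 mm.
Enclosure = 7728 + 1413 + 1479 = 10620 mm.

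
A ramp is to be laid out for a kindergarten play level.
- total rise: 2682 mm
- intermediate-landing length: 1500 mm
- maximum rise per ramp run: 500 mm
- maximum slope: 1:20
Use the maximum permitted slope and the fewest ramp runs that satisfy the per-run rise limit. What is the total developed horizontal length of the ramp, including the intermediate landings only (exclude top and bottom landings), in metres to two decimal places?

2682 / 500 = 5.364 → round up to 6 ramp runs. That means 5 intermediate landings.
Horizontal run for 2682 mm of rise at 1:20 is 2682 × 20 = 53640 mm.
Intermediate landings: 5 × 1500 = 7500 mm.
Total developed length = 53640 + 7500 = 61140 mm.
= 61.14 m.

61.14 m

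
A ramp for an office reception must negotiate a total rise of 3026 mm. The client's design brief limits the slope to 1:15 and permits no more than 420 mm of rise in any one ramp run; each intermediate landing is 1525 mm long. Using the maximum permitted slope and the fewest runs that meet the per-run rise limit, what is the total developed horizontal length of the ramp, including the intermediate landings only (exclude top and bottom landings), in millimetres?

3026 / 420 = 7.20, so 8 ramp runs are needed. That means 7 intermediate landings.
Horizontal run for 3026 mm of rise at 1:15 is 3026 × 15 = 45390 mm.
Intermediate landings: 7 × 1525 = 10675 mm.
Total developed length = 45390 + 10675 = 56065 mm.

56065 mm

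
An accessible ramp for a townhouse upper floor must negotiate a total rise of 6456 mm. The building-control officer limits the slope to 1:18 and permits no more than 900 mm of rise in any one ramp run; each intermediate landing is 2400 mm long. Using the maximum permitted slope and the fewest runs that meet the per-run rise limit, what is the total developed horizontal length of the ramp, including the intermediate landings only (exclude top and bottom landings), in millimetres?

133008 mm

6456 / 900 = 7.173 → round up to 8 ramp runs. That means 7 intermediate landings.
Horizontal run for 6456 mm of rise at 1:18 is 6456 × 18 = 116208 mm.
7 intermediate landings contribute 7 × 2400 = 16800 mm.
Total developed length = 116208 + 16800 = 133008 mm.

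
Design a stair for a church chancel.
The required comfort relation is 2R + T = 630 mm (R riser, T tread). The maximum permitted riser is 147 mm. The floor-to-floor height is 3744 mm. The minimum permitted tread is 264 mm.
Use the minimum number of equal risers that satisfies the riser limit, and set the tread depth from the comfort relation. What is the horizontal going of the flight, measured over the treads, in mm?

8550 mm

At most 147 each: 3744/147 = 25.47, giving 26 risers.
Riser R = 3744 / 26 = 144 mm, within the 147 mm limit.
T = 630 − 2·144 = 342 mm, which satisfies the 264 mm minimum.
26 risers give 25 treads; going = 25 × 342 = 8550 mm.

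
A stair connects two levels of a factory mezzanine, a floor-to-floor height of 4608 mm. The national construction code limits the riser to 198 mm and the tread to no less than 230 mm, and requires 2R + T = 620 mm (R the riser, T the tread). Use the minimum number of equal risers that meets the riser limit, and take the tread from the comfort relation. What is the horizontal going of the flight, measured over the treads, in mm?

At most 198 each: 4608/198 = 23.27, giving 24 risers.
Riser R = 4608 / 24 = 192 mm, within the 198 mm limit.
T = 620 − 2·192 = 236 mm, which satisfies the 230 mm minimum.
24 risers give 23 treads; going = 23 × 236 = 5428 mm.

5428 mm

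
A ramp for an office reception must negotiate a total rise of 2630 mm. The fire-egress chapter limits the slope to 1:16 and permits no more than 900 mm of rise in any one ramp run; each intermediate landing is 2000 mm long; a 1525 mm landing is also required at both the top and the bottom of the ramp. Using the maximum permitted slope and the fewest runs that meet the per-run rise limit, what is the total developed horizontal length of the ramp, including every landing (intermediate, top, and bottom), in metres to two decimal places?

49.13 m

⌈2630/900⌉ = 3 ramp runs. That means 2 intermediate landings.
Horizontal run for 2630 mm of rise at 1:16 is 2630 × 16 = 42080 mm.
Intermediate landings: 2 × 2000 = 4000 mm.
Top and bottom landings: 2 × 1525 = 3050 mm.
Total = 42080 + 4000 + 3050 = 49130 mm.
= 49.13 m.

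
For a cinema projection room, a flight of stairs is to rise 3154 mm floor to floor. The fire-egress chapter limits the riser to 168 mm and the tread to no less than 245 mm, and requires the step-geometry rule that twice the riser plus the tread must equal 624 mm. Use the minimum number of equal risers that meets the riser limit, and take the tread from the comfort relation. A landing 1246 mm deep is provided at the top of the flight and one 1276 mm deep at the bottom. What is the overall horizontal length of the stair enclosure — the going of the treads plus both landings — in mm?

3154 / 168 = 18.77, so 19 risers are needed.
Riser R = 3154 / 19 = 166 mm, within the 168 mm limit.
Tread T = 624 − 2 × 166 = 292 mm (≥ 245 mm).
Treads = 19 − 1 = 18; going = 18 × 292 = 5256 mm.
Enclosure = 5256 + 1246 + 1276 = 7778 mm.

7778 mm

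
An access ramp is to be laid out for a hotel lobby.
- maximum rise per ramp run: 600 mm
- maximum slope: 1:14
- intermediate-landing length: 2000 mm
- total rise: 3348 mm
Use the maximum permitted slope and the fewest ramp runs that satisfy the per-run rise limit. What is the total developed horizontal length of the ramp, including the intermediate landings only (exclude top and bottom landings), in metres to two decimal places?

At most 600 each: 3348/600 = 5.58, giving 6 ramp runs. That means 5 intermediate landings.
Horizontal run for 3348 mm of rise at 1:14 is 3348 × 14 = 46872 mm.
Intermediate landings: 5 × 2000 = 10000 mm.
Developed length = 46872 + 10000 = 56872 mm.
= 56.87 m.

56.87 m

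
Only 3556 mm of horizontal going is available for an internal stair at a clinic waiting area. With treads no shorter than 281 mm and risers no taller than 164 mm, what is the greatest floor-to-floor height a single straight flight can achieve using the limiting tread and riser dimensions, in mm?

Treads that fit: ⌊3556 / 281⌋ = 12.
Risers = treads + 1 = 13.
Maximum height = 13 × 164 = 2132 mm.

2132 mm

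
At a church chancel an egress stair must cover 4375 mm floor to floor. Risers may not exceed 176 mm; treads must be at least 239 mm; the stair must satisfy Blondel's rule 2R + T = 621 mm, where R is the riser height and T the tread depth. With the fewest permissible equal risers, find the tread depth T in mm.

271 mm

At most 176 each: 4375/176 = 24.86, giving 25 risers.
Each riser is 4375/25 = 175 mm (≤ 176 mm).
From 2R + T = 621: T = 621 − 350 = 271 mm.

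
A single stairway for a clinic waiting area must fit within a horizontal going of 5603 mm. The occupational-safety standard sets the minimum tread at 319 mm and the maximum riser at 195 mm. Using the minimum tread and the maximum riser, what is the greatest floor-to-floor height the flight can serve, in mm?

3510 mm

5603 / 319 = 17.56, so 17 treads fit.
Risers = treads + 1 = 18.
Maximum height = 18 × 195 = 3510 mm.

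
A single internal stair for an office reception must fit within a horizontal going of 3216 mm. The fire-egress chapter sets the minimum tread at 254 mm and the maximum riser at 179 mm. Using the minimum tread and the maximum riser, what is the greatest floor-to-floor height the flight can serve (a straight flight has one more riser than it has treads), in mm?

2327 mm

3216 / 254 = 12.66, so 12 treads fit.
Risers = treads + 1 = 13.
Maximum height = 13 × 179 = 2327 mm.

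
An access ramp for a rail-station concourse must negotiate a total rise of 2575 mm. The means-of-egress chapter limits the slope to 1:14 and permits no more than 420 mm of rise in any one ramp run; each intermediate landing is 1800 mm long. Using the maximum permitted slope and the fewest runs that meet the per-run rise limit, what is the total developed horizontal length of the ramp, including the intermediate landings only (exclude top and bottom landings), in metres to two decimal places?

46.85 m

2575 / 420 = 6.131 → round up to 7 ramp runs. That means 6 intermediate landings.
Ramp run (horizontal) at 1:14: 2575 × 14 = 36050 mm.
6 intermediate landings contribute 6 × 1800 = 10800 mm.
Total developed length = 36050 + 10800 = 46850 mm.
= 46.85 m.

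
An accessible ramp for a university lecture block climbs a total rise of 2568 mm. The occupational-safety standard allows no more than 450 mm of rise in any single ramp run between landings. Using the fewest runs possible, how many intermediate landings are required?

2568 / 450 = 5.707 → round up to 6 ramp runs.
6 runs are separated by 5 intermediate landings.

5 intermediate landings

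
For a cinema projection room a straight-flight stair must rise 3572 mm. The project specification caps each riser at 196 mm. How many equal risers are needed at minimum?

⌈3572/196⌉ = 19 risers.

19 risers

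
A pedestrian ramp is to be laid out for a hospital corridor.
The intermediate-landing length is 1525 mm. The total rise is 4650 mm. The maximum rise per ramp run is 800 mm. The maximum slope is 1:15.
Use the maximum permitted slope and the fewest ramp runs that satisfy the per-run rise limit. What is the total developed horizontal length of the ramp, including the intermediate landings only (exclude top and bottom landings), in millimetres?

77375 mm

4650 / 800 = 5.81, so 6 ramp runs are needed. That means 5 intermediate landings.
Ramp run (horizontal) at 1:15: 4650 × 15 = 69750 mm.
Intermediate landings: 5 × 1525 = 7625 mm.
Total developed length = 69750 + 7625 = 77375 mm.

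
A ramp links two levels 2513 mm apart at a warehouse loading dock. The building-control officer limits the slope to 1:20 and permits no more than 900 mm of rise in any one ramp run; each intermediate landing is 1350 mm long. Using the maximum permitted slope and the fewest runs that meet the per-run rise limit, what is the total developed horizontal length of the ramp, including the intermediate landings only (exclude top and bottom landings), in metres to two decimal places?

2513 / 900 = 2.792 → round up to 3 ramp runs. That means 2 intermediate landings.
Ramp run (horizontal) at 1:20: 2513 × 20 = 50260 mm.
Intermediate landings: 2 × 1350 = 2700 mm.
Developed length = 50260 + 2700 = 52960 mm.
= 52.96 m.

52.96 m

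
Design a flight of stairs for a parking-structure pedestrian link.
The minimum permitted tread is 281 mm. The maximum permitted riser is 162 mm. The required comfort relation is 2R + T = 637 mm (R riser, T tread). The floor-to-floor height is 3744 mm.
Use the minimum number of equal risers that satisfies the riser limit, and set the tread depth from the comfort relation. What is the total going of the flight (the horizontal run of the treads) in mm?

7475 mm

⌈3744/162⌉ = 24 risers.
Each riser is 3744/24 = 156 mm (≤ 162 mm).
T = 637 − 2·156 = 325 mm, which satisfies the 281 mm minimum.
24 risers give 23 treads; going = 23 × 325 = 7475 mm.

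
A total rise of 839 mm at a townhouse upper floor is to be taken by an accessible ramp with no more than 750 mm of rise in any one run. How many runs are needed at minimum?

839 / 750 = 1.12, so 2 ramp runs are needed.

2 runs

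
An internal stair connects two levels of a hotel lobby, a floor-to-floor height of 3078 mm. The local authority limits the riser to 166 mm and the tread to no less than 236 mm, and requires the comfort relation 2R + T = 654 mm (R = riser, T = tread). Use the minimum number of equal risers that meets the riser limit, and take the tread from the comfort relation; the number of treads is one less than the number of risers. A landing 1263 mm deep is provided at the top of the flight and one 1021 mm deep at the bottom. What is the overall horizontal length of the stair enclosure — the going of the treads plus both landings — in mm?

3078 / 166 = 18.54, so 19 risers are needed.
Riser R = 3078 / 19 = 162 mm, within the 166 mm limit.
Tread T = 654 − 2 × 162 = 330 mm (≥ 236 mm).
Going = (19 − 1) × 330 = 5940 mm.
Enclosure = 5940 + 1263 + 1021 = 8224 mm.

8224 mm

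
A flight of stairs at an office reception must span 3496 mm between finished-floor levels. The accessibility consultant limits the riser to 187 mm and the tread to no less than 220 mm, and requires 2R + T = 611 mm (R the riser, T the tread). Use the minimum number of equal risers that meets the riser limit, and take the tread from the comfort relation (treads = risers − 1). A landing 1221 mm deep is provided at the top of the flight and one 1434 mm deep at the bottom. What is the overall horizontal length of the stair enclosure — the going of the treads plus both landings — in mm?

7029 mm

3496 / 187 = 18.695 → round up to 19 risers.
Riser R = 3496 / 19 = 184 mm, within the 187 mm limit.
T = 611 − 2·184 = 243 mm, which satisfies the 220 mm minimum.
Going = (19 − 1) × 243 = 4374 mm.
Enclosure = 4374 + 1221 + 1434 = 7029 mm.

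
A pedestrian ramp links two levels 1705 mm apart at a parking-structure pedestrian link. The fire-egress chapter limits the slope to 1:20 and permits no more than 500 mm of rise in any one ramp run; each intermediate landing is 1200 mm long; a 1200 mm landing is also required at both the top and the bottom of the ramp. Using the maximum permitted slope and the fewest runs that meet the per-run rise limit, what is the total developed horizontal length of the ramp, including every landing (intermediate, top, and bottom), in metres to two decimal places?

1705 / 500 = 3.410 → round up to 4 ramp runs. That means 3 intermediate landings.
Ramp run (horizontal) at 1:20: 1705 × 20 = 34100 mm.
Intermediate landings: 3 × 1200 = 3600 mm.
Top and bottom landings: 2 × 1200 = 2400 mm.
Total = 34100 + 3600 + 2400 = 40100 mm.
= 40.10 m.

40.10 m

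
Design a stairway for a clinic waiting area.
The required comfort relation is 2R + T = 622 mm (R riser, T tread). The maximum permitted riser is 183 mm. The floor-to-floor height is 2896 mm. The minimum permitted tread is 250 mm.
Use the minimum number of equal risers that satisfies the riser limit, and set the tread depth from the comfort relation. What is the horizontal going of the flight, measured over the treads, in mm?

⌈2896/183⌉ = 16 risers.
Each riser is 2896/16 = 181 mm (≤ 183 mm).
From 2R + T = 622: T = 622 − 362 = 260 mm.
Going = (16 − 1) × 260 = 3900 mm.

3900 mm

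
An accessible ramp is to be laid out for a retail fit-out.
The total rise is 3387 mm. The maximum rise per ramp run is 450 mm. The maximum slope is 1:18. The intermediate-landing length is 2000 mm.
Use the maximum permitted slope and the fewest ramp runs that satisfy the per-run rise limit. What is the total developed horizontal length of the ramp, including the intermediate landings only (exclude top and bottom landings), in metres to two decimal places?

⌈3387/450⌉ = 8 ramp runs. That means 7 intermediate landings.
Horizontal run for 3387 mm of rise at 1:18 is 3387 × 18 = 60966 mm.
7 intermediate landings contribute 7 × 2000 = 14000 mm.
Total developed length = 60966 + 14000 = 74966 mm.
= 74.97 m.

74.97 m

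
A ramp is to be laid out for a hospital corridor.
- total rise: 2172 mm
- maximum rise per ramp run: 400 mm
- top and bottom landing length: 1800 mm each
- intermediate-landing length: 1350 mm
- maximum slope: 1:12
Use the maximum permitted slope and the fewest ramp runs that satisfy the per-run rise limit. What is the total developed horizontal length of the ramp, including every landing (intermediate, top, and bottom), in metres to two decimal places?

36.41 m

At most 400 each: 2172/400 = 5.43, giving 6 ramp runs. That means 5 intermediate landings.
Horizontal run for 2172 mm of rise at 1:12 is 2172 × 12 = 26064 mm.
5 intermediate landings contribute 5 × 1350 = 6750 mm.
Top and bottom landings: 2 × 1800 = 3600 mm.
Total = 26064 + 6750 + 3600 = 36414 mm.
= 36.41 m.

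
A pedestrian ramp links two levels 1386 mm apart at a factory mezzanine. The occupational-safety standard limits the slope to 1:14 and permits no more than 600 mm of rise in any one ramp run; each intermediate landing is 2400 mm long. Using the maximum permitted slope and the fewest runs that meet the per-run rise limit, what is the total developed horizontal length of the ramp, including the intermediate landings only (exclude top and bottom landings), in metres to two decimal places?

24.20 m

⌈1386/600⌉ = 3 ramp runs. That means 2 intermediate landings.
Ramp run (horizontal) at 1:14: 1386 × 14 = 19404 mm.
Intermediate landings: 2 × 2400 = 4800 mm.
Total developed length = 19404 + 4800 = 24204 mm.
= 24.20 m.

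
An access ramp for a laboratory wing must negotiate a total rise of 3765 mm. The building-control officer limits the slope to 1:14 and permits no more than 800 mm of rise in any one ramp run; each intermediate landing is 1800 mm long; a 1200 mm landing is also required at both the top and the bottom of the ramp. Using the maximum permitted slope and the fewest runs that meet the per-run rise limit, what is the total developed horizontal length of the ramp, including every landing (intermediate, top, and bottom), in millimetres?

3765 / 800 = 4.706 → round up to 5 ramp runs. That means 4 intermediate landings.
Ramp run (horizontal) at 1:14: 3765 × 14 = 52710 mm.
Intermediate landings: 4 × 1800 = 7200 mm.
Top and bottom landings: 2 × 1200 = 2400 mm.
Total = 52710 + 7200 + 2400 = 62310 mm.

62310 mm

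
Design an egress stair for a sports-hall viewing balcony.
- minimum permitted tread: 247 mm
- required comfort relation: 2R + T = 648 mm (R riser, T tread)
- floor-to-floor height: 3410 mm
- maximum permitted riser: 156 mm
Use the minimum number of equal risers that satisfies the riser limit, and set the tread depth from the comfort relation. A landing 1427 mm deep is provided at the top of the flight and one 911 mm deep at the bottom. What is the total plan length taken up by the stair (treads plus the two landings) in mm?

3410 / 156 = 21.859 → round up to 22 risers.
Riser R = 3410 / 22 = 155 mm, within the 156 mm limit.
T = 648 − 2·155 = 338 mm, which satisfies the 247 mm minimum.
22 risers give 21 treads; going = 21 × 338 = 7098 mm.
Add landings: 7098 + 1427 + 911 = 9436 mm.

9436 mm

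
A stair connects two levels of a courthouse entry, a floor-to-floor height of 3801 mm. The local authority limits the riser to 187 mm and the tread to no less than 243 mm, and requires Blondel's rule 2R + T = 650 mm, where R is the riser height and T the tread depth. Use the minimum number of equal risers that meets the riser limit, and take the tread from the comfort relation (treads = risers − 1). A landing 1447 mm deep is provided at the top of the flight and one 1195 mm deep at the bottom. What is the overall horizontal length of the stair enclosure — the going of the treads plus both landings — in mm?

8402 mm

At most 187 each: 3801/187 = 20.33, giving 21 risers.
R = 3801 ÷ 21 = 181 mm.
From 2R + T = 650: T = 650 − 362 = 288 mm.
Treads = 21 − 1 = 20; going = 20 × 288 = 5760 mm.
Enclosure = 5760 + 1447 + 1195 = 8402 mm.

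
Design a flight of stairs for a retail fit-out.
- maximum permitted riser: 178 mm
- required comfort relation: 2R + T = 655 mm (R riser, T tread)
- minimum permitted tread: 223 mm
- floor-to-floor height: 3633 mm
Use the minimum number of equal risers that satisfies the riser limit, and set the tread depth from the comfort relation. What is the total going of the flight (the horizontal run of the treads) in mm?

6180 mm

At most 178 each: 3633/178 = 20.41, giving 21 risers.
R = 3633 ÷ 21 = 173 mm.
T = 655 − 2·173 = 309 mm, which satisfies the 223 mm minimum.
Treads = 21 − 1 = 20; going = 20 × 309 = 6180 mm.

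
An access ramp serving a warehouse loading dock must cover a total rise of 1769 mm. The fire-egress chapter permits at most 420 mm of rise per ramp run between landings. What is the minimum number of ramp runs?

⌈1769/420⌉ = 5 ramp runs.

5 runs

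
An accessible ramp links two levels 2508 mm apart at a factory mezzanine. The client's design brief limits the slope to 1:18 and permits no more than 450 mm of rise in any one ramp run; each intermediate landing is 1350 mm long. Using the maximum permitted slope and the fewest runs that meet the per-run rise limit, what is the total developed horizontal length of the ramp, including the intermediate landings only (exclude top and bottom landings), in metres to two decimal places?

51.89 m

⌈2508/450⌉ = 6 ramp runs. That means 5 intermediate landings.
Horizontal run for 2508 mm of rise at 1:18 is 2508 × 18 = 45144 mm.
5 intermediate landings contribute 5 × 1350 = 6750 mm.
Developed length = 45144 + 6750 = 51894 mm.
= 51.89 m.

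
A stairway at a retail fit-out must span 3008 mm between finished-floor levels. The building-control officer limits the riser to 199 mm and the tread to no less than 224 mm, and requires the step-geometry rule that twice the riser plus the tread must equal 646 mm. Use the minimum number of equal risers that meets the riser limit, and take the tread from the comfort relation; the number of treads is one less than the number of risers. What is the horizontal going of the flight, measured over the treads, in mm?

4050 mm

At most 199 each: 3008/199 = 15.12, giving 16 risers.
Each riser is 3008/16 = 188 mm (≤ 199 mm).
T = 646 − 2·188 = 270 mm, which satisfies the 224 mm minimum.
Going = (16 − 1) × 270 = 4050 mm.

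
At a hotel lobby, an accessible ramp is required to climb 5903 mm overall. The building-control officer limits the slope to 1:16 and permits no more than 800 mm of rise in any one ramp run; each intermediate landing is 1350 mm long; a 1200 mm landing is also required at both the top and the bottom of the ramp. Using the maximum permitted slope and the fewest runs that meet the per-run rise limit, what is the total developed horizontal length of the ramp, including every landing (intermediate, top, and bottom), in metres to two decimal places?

At most 800 each: 5903/800 = 7.38, giving 8 ramp runs. That means 7 intermediate landings.
Horizontal run for 5903 mm of rise at 1:16 is 5903 × 16 = 94448 mm.
Intermediate landings: 7 × 1350 = 9450 mm.
Top and bottom landings: 2 × 1200 = 2400 mm.
Total = 94448 + 9450 + 2400 = 106298 mm.
= 106.30 m.

106.30 m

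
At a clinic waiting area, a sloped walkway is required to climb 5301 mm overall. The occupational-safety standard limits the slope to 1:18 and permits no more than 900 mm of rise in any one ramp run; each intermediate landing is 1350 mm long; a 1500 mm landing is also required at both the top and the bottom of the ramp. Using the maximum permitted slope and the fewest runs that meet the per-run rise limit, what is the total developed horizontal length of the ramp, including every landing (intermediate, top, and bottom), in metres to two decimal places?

⌈5301/900⌉ = 6 ramp runs. That means 5 intermediate landings.
Ramp run (horizontal) at 1:18: 5301 × 18 = 95418 mm.
5 intermediate landings contribute 5 × 1350 = 6750 mm.
Top and bottom landings: 2 × 1500 = 3000 mm.
Total = 95418 + 6750 + 3000 = 105168 mm.
= 105.17 m.

105.17 m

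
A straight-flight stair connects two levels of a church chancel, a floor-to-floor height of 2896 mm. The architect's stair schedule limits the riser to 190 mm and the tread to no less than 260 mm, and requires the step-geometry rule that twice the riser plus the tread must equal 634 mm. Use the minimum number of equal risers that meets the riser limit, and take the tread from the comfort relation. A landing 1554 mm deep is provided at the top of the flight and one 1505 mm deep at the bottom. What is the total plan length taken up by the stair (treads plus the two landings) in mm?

2896 / 190 = 15.24, so 16 risers are needed.
Each riser is 2896/16 = 181 mm (≤ 190 mm).
T = 634 − 2·181 = 272 mm, which satisfies the 260 mm minimum.
Going = (16 − 1) × 272 = 4080 mm.
Add landings: 4080 + 1554 + 1505 = 7139 mm.

7139 mm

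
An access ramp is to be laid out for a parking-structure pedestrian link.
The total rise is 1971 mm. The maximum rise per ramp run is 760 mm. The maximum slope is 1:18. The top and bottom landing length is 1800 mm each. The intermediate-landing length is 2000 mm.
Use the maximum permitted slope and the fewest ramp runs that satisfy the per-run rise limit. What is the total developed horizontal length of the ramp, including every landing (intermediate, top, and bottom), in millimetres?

1971 / 760 = 2.59, so 3 ramp runs are needed. That means 2 intermediate landings.
Ramp run (horizontal) at 1:18: 1971 × 18 = 35478 mm.
Intermediate landings: 2 × 2000 = 4000 mm.
Top and bottom landings: 2 × 1800 = 3600 mm.
Total = 35478 + 4000 + 3600 = 43078 mm.

43078 mm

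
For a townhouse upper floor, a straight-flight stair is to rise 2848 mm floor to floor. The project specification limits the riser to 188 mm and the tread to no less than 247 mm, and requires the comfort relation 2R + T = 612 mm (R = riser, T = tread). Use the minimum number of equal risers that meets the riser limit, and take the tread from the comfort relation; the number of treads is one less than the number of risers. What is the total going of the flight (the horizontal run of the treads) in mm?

3840 mm

2848 / 188 = 15.15, so 16 risers are needed.
R = 2848 ÷ 16 = 178 mm.
Tread T = 612 − 2 × 178 = 256 mm (≥ 247 mm).
Going = (16 − 1) × 256 = 3840 mm.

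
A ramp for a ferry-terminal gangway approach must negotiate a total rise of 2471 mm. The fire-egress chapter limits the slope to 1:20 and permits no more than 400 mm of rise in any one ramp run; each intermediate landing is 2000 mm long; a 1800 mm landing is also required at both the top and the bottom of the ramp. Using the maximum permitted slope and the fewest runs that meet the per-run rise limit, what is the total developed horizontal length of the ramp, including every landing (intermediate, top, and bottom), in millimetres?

2471 / 400 = 6.18, so 7 ramp runs are needed. That means 6 intermediate landings.
Horizontal run for 2471 mm of rise at 1:20 is 2471 × 20 = 49420 mm.
Intermediate landings: 6 × 2000 = 12000 mm.
Top and bottom landings: 2 × 1800 = 3600 mm.
Total = 49420 + 12000 + 3600 = 65020 mm.

65020 mm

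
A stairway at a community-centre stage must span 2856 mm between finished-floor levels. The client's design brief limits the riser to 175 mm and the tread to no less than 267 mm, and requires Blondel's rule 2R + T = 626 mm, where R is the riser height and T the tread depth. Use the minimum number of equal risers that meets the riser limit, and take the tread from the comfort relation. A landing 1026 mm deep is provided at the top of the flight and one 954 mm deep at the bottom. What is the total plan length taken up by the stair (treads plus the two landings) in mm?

6620 mm

2856 / 175 = 16.320 → round up to 17 risers.
Riser R = 2856 / 17 = 168 mm, within the 175 mm limit.
T = 626 − 2·168 = 290 mm, which satisfies the 267 mm minimum.
17 risers give 16 treads; going = 16 × 290 = 4640 mm.
Add landings: 4640 + 1026 + 954 = 6620 mm.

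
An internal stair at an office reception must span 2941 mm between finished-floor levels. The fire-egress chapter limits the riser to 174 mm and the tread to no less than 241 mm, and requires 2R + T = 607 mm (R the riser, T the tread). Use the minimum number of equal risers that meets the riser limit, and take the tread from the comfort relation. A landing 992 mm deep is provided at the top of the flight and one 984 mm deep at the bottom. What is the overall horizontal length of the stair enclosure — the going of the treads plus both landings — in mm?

6152 mm

⌈2941/174⌉ = 17 risers.
R = 2941 ÷ 17 = 173 mm.
Tread T = 607 − 2 × 173 = 261 mm (≥ 241 mm).
17 risers give 16 treads; going = 16 × 261 = 4176 mm.
Add landings: 4176 + 992 + 984 = 6152 mm.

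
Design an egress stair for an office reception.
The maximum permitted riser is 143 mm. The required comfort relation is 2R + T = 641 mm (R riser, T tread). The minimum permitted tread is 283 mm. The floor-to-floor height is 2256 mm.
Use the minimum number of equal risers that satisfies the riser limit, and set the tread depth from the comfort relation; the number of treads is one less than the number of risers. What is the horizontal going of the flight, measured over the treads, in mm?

5385 mm

⌈2256/143⌉ = 16 risers.
Each riser is 2256/16 = 141 mm (≤ 143 mm).
Tread T = 641 − 2 × 141 = 359 mm (≥ 283 mm).
16 risers give 15 treads; going = 15 × 359 = 5385 mm.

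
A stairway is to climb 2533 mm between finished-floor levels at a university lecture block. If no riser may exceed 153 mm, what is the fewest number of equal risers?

17 risers

2533 / 153 = 16.56, so 17 risers are needed.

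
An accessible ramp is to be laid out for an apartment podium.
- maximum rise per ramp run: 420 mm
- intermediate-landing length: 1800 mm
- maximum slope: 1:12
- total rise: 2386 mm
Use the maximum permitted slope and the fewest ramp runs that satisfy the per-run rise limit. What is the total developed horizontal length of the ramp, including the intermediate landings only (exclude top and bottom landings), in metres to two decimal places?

37.63 m

2386 / 420 = 5.681 → round up to 6 ramp runs. That means 5 intermediate landings.
Horizontal run for 2386 mm of rise at 1:12 is 2386 × 12 = 28632 mm.
Intermediate landings: 5 × 1800 = 9000 mm.
Total developed length = 28632 + 9000 = 37632 mm.
= 37.63 m.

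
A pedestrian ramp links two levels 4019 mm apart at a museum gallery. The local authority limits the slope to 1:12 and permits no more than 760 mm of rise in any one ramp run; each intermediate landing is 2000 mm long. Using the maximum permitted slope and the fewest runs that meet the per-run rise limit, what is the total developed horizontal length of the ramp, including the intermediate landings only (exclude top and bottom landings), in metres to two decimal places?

58.23 m

At most 760 each: 4019/760 = 5.29, giving 6 ramp runs. That means 5 intermediate landings.
Ramp run (horizontal) at 1:12: 4019 × 12 = 48228 mm.
5 intermediate landings contribute 5 × 2000 = 10000 mm.
Total developed length = 48228 + 10000 = 58228 mm.
= 58.23 m.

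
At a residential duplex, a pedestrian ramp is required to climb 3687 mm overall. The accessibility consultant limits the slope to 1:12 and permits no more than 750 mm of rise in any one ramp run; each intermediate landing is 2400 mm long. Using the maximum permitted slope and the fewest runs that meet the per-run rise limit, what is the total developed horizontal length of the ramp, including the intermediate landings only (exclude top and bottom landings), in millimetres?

3687 / 750 = 4.916 → round up to 5 ramp runs. That means 4 intermediate landings.
Ramp run (horizontal) at 1:12: 3687 × 12 = 44244 mm.
Intermediate landings: 4 × 2400 = 9600 mm.
Developed length = 44244 + 9600 = 53844 mm.

53844 mm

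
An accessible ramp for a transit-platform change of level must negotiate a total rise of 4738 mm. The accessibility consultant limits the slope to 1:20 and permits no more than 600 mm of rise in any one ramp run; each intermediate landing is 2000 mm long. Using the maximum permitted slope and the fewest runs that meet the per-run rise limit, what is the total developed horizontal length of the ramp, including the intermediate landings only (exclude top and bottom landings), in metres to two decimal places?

108.76 m

4738 / 600 = 7.897 → round up to 8 ramp runs. That means 7 intermediate landings.
Horizontal run for 4738 mm of rise at 1:20 is 4738 × 20 = 94760 mm.
7 intermediate landings contribute 7 × 2000 = 14000 mm.
Total developed length = 94760 + 14000 = 108760 mm.
= 108.76 m.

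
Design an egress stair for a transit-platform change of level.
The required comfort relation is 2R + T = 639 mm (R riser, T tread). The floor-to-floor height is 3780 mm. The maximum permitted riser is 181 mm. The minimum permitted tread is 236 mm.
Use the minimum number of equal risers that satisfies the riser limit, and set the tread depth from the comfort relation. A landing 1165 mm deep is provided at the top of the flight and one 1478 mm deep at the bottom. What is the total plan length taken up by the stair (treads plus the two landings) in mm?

⌈3780/181⌉ = 21 risers.
R = 3780 ÷ 21 = 180 mm.
Tread T = 639 − 2 × 180 = 279 mm (≥ 236 mm).
21 risers give 20 treads; going = 20 × 279 = 5580 mm.
Add landings: 5580 + 1165 + 1478 = 8223 mm.

8223 mm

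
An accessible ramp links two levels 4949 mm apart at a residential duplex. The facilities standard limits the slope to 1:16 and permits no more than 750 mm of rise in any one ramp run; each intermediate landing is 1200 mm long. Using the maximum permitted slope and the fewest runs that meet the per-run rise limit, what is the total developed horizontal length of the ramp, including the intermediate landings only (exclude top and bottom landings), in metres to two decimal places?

86.38 m

4949 / 750 = 6.60, so 7 ramp runs are needed. That means 6 intermediate landings.
Ramp run (horizontal) at 1:16: 4949 × 16 = 79184 mm.
6 intermediate landings contribute 6 × 1200 = 7200 mm.
Total developed length = 79184 + 7200 = 86384 mm.
= 86.38 m.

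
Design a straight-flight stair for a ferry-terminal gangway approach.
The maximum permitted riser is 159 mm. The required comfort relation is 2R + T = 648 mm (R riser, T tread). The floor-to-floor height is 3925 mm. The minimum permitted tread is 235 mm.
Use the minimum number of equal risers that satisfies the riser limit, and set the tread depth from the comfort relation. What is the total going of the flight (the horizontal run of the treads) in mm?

At most 159 each: 3925/159 = 24.69, giving 25 risers.
R = 3925 ÷ 25 = 157 mm.
Tread T = 648 − 2 × 157 = 334 mm (≥ 235 mm).
Treads = 25 − 1 = 24; going = 24 × 334 = 8016 mm.

8016 mm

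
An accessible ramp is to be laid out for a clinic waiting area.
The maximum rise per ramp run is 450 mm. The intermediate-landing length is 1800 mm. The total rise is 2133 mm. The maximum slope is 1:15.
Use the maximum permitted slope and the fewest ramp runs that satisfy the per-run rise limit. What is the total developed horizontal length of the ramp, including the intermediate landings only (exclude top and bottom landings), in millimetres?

At most 450 each: 2133/450 = 4.74, giving 5 ramp runs. That means 4 intermediate landings.
Horizontal run for 2133 mm of rise at 1:15 is 2133 × 15 = 31995 mm.
4 intermediate landings contribute 4 × 1800 = 7200 mm.
Developed length = 31995 + 7200 = 39195 mm.

39195 mm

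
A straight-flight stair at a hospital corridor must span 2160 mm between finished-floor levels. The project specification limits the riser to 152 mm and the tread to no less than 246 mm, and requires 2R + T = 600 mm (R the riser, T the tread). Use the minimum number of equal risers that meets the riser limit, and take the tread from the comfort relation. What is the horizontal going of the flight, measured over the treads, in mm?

4368 mm

⌈2160/152⌉ = 15 risers.
Each riser is 2160/15 = 144 mm (≤ 152 mm).
Tread T = 600 − 2 × 144 = 312 mm (≥ 246 mm).
Going = (15 − 1) × 312 = 4368 mm.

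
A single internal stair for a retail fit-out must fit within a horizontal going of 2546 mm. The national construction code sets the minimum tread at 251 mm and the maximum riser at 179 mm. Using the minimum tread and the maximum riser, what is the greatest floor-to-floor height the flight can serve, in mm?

1969 mm

Treads that fit: ⌊2546 / 251⌋ = 10.
Risers = treads + 1 = 11.
Maximum height = 11 × 179 = 1969 mm.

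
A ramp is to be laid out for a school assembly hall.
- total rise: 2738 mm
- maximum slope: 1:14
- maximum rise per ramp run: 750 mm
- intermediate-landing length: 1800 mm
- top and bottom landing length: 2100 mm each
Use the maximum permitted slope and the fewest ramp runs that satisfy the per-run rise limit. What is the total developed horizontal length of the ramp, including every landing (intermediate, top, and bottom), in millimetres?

47932 mm

2738 / 750 = 3.651 → round up to 4 ramp runs. That means 3 intermediate landings.
Horizontal run for 2738 mm of rise at 1:14 is 2738 × 14 = 38332 mm.
3 intermediate landings contribute 3 × 1800 = 5400 mm.
Top and bottom landings: 2 × 2100 = 4200 mm.
Total = 38332 + 5400 + 4200 = 47932 mm.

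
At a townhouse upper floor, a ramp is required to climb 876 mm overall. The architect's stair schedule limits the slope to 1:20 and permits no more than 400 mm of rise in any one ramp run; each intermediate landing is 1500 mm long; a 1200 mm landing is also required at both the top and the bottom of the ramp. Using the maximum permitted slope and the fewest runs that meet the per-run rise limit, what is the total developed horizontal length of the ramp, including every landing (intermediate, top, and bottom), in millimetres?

22920 mm

At most 400 each: 876/400 = 2.19, giving 3 ramp runs. That means 2 intermediate landings.
Ramp run (horizontal) at 1:20: 876 × 20 = 17520 mm.
2 intermediate landings contribute 2 × 1500 = 3000 mm.
Top and bottom landings: 2 × 1200 = 2400 mm.
Total = 17520 + 3000 + 2400 = 22920 mm.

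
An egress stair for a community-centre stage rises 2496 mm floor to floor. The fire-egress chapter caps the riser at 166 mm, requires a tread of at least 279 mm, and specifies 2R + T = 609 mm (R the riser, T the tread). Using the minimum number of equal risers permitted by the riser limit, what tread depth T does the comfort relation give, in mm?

297 mm

At most 166 each: 2496/166 = 15.04, giving 16 risers.
Each riser is 2496/16 = 156 mm (≤ 166 mm).
Tread T = 609 − 2 × 156 = 297 mm (≥ 279 mm).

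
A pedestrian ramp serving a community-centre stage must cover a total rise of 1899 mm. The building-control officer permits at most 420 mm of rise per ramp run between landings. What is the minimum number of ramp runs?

⌈1899/420⌉ = 5 ramp runs.

5 runs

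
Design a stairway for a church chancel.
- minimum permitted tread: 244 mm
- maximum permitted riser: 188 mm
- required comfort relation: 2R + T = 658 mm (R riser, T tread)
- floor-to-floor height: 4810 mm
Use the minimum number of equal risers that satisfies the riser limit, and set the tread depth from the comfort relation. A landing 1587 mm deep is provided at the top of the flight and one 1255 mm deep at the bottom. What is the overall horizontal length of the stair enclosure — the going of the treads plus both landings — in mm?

At most 188 each: 4810/188 = 25.59, giving 26 risers.
R = 4810 ÷ 26 = 185 mm.
Tread T = 658 − 2 × 185 = 288 mm (≥ 244 mm).
Treads = 26 − 1 = 25; going = 25 × 288 = 7200 mm.
Enclosure = 7200 + 1587 + 1255 = 10042 mm.

10042 mm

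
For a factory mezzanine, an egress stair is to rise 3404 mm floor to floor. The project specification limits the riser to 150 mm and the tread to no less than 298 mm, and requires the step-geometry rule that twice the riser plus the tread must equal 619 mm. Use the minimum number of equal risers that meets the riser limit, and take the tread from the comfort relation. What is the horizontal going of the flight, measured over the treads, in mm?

7106 mm

3404 / 150 = 22.69, so 23 risers are needed.
R = 3404 ÷ 23 = 148 mm.
Tread T = 619 − 2 × 148 = 323 mm (≥ 298 mm).
23 risers give 22 treads; going = 22 × 323 = 7106 mm.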